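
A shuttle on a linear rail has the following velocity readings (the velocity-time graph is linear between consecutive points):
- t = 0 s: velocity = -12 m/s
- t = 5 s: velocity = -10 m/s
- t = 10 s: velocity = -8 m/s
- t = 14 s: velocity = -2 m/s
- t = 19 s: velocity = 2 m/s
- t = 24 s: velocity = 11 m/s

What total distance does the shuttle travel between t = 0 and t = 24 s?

157.5 m

Total distance travelled is ∫|v| dt — sum the magnitudes of each area piece.
0–5 s: |½(-12 + -10)(5)| = 55 m
5–10 s: |½(-10 + -8)(5)| = 45 m
10–14 s: |½(-8 + -2)(4)| = 20 m
14–19 s: v = 0 at t = 16.5 s; triangle areas 2.5 + 2.5 = 5 m
19–24 s: |½(2 + 11)(5)| = 32.5 m
Total distance = 157.5 m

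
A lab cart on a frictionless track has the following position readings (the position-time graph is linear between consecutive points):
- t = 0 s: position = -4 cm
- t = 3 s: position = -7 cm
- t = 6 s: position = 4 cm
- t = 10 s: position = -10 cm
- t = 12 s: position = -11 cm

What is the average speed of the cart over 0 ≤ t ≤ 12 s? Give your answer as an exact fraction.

29/12 cm/s

Average speed = (total path length)/(elapsed time); on a piecewise-linear x-t graph the path length is Σ|Δx|.
0–3 s: |Δx| = |-7 − -4| = 3 cm
3–6 s: |Δx| = |4 − -7| = 11 cm
6–10 s: |Δx| = |-10 − 4| = 14 cm
10–12 s: |Δx| = |-11 − -10| = 1 cm
Total path = 29 cm; average speed = 29/12 = 29/12 cm/s.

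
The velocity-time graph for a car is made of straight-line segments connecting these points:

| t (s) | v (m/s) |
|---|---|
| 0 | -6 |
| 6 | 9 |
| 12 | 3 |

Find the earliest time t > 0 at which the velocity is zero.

t = 2.4 s

v changes sign on 0–6 s (from -6 to 9); the graph is linear there, so v = 0 at t = 0 + (6)·(6 − 0)/(9 − -6) = 2.4 s.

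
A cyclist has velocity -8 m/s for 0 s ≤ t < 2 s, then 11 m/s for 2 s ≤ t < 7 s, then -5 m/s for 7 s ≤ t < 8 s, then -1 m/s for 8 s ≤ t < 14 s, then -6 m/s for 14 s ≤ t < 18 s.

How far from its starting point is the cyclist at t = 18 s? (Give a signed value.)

Net displacement equals the area under the velocity-time graph (areas below the axis count negative).
0–2 s: -8 × 2 = -16 m
2–7 s: 11 × 5 = 55 m
7–8 s: -5 × 1 = -5 m
8–14 s: -1 × 6 = -6 m
14–18 s: -6 × 4 = -24 m
Net displacement = 4 m

4 m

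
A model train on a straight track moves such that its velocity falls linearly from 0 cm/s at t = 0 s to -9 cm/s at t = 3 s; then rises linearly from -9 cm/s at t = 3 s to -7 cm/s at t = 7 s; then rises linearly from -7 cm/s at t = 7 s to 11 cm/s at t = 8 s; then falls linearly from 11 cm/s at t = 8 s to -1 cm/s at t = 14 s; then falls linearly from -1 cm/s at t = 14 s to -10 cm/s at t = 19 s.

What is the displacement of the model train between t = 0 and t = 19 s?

-41 cm

Displacement is the signed area under the v-t curve.
0–3 s: ½(0 + -9)(3) = -13.5 cm
3–7 s: ½(-9 + -7)(4) = -32 cm
7–8 s: ½(-7 + 11)(1) = 2 cm
8–14 s: ½(11 + -1)(6) = 30 cm
14–19 s: ½(-1 + -10)(5) = -27.5 cm
Net displacement = -41 cm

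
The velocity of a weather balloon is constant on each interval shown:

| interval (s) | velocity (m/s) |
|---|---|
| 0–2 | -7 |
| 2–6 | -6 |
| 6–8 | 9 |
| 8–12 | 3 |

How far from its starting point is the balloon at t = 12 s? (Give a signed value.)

-8 m

Net displacement equals the area under the velocity-time graph (areas below the axis count negative).
0–2 s: -7 × 2 = -14 m
2–6 s: -6 × 4 = -24 m
6–8 s: 9 × 2 = 18 m
8–12 s: 3 × 4 = 12 m
Net displacement = -8 m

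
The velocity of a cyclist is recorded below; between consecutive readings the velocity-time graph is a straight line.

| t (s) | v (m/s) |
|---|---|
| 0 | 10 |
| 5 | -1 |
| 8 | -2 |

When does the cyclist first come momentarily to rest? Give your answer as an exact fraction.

v changes sign on 0–5 s (from 10 to -1); the graph is linear there, so v = 0 at t = 0 + (-10)·(5 − 0)/(-1 − 10) = 50/11 s.

t = 50/11 s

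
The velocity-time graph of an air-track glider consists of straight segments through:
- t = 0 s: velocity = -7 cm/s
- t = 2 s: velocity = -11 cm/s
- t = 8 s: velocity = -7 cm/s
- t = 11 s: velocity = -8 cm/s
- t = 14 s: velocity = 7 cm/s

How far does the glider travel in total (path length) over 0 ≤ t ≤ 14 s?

105.8 cm

Distance (not displacement) is the total path length: add the absolute areas under v-t.
0–2 s: |½(-7 + -11)(2)| = 18 cm
2–8 s: |½(-11 + -7)(6)| = 54 cm
8–11 s: |½(-7 + -8)(3)| = 22.5 cm
11–14 s: v = 0 at t = 12.6 s; triangle areas 6.4 + 4.9 = 11.3 cm
Total distance = 105.8 cm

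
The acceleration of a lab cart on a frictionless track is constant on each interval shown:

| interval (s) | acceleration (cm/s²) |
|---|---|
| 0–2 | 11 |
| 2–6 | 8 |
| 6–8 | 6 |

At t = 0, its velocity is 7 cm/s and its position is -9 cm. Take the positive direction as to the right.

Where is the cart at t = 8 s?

On each constant-a segment, Δv = aΔt and Δx = v₀Δt + ½aΔt²; chain segment to segment.
0–2 s: v starts 7 cm/s; Δx = 7·2 + ½·11·2² = 36 cm; v ends 29 cm/s.
2–6 s: v starts 29 cm/s; Δx = 29·4 + ½·8·4² = 180 cm; v ends 61 cm/s.
6–8 s: v starts 61 cm/s; Δx = 61·2 + ½·6·2² = 134 cm; v ends 73 cm/s.
x(8) = -9 + Σ Δx = 341 cm.

341 cm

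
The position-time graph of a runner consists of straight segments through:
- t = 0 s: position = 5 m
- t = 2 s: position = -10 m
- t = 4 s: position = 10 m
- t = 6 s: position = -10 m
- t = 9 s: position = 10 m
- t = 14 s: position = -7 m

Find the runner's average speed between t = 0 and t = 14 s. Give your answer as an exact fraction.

Average speed = (total path length)/(elapsed time); on a piecewise-linear x-t graph the path length is Σ|Δx|.
0–2 s: |Δx| = |-10 − 5| = 15 m
2–4 s: |Δx| = |10 − -10| = 20 m
4–6 s: |Δx| = |-10 − 10| = 20 m
6–9 s: |Δx| = |10 − -10| = 20 m
9–14 s: |Δx| = |-7 − 10| = 17 m
Total path = 92 m; average speed = 92/14 = 46/7 m/s.

46/7 m/s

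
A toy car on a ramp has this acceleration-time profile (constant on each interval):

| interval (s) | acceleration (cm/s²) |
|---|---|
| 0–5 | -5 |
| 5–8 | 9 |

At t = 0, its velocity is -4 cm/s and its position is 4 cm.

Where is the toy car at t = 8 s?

-125 cm

On each constant-a segment, Δv = aΔt and Δx = v₀Δt + ½aΔt²; chain segment to segment.
0–5 s: v starts -4 cm/s; Δx = -4·5 + ½·-5·5² = -82.5 cm; v ends -29 cm/s.
5–8 s: v starts -29 cm/s; Δx = -29·3 + ½·9·3² = -46.5 cm; v ends -2 cm/s.
x(8) = 4 + Σ Δx = -125 cm.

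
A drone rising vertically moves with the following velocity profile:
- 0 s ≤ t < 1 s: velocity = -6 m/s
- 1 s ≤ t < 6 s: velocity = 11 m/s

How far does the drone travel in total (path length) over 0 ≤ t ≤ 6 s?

61 m

Distance (not displacement) is the total path length: add the absolute areas under v-t.
0–1 s: |-6| × 1 = 6 m
1–6 s: |11| × 5 = 55 m
Total distance = 61 m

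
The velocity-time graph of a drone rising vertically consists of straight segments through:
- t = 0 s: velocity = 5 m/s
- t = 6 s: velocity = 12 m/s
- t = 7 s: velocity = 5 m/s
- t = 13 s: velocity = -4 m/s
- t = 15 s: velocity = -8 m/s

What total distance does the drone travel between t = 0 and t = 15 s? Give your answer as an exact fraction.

511/6 m

Distance (not displacement) is the total path length: add the absolute areas under v-t.
0–6 s: |½(5 + 12)(6)| = 51 m
6–7 s: |½(12 + 5)(1)| = 8.5 m
7–13 s: v = 0 at t = 31/3 s; triangle areas 25/3 + 16/3 = 41/3 m
13–15 s: |½(-4 + -8)(2)| = 12 m
Total distance = 511/6 m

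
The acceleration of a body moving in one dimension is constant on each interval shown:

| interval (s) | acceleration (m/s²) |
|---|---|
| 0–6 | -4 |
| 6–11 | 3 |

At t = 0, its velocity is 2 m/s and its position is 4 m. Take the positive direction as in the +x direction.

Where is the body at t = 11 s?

-128.5 m

On each constant-a segment, Δv = aΔt and Δx = v₀Δt + ½aΔt²; chain segment to segment.
0–6 s: v starts 2 m/s; Δx = 2·6 + ½·-4·6² = -60 m; v ends -22 m/s.
6–11 s: v starts -22 m/s; Δx = -22·5 + ½·3·5² = -72.5 m; v ends -7 m/s.
x(11) = 4 + Σ Δx = -128.5 m.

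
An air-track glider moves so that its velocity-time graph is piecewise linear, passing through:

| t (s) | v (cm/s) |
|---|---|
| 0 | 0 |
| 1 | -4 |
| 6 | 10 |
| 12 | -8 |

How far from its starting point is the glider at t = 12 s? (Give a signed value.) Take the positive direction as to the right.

19 cm

Displacement is the signed area under the v-t curve.
0–1 s: ½(0 + -4)(1) = -2 cm
1–6 s: ½(-4 + 10)(5) = 15 cm
6–12 s: ½(10 + -8)(6) = 6 cm
Net displacement = 19 cm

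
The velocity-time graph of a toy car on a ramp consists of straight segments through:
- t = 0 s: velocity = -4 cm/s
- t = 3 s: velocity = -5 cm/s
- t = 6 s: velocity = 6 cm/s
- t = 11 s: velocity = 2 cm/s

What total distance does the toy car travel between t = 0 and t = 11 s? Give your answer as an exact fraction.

Total distance travelled is ∫|v| dt — sum the magnitudes of each area piece.
0–3 s: |½(-4 + -5)(3)| = 13.5 cm
3–6 s: v = 0 at t = 48/11 s; triangle areas 75/22 + 54/11 = 183/22 cm
6–11 s: |½(6 + 2)(5)| = 20 cm
Total distance = 460/11 cm

460/11 cm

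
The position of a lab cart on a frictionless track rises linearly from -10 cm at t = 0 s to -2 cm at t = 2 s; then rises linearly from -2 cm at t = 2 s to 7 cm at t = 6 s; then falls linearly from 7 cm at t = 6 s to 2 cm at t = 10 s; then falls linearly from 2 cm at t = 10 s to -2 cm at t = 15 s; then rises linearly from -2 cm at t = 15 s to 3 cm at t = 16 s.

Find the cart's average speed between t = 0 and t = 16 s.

Average speed = (total path length)/(elapsed time); on a piecewise-linear x-t graph the path length is Σ|Δx|.
0–2 s: |Δx| = |-2 − -10| = 8 cm
2–6 s: |Δx| = |7 − -2| = 9 cm
6–10 s: |Δx| = |2 − 7| = 5 cm
10–15 s: |Δx| = |-2 − 2| = 4 cm
15–16 s: |Δx| = |3 − -2| = 5 cm
Total path = 31 cm; average speed = 31/16 = 1.9375 cm/s.

1.9375 cm/s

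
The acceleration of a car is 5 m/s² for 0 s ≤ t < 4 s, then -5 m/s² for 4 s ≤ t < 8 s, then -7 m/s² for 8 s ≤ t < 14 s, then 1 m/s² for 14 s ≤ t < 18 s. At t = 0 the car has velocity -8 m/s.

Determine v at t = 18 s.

-46 m/s

Δv equals the area under the a-t graph; then v = v₀ + Δv.
0–4 s: 5 × 4 = 20 m/s
4–8 s: -5 × 4 = -20 m/s
8–14 s: -7 × 6 = -42 m/s
14–18 s: 1 × 4 = 4 m/s
Δv = -38 m/s, so v(18) = -8 + (-38) = -46 m/s.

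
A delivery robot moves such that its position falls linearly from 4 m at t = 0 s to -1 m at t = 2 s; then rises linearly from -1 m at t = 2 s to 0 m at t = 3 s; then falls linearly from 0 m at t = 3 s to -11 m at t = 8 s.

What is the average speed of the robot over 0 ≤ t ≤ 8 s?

Average speed = (total path length)/(elapsed time); on a piecewise-linear x-t graph the path length is Σ|Δx|.
0–2 s: |Δx| = |-1 − 4| = 5 m
2–3 s: |Δx| = |0 − -1| = 1 m
3–8 s: |Δx| = |-11 − 0| = 11 m
Total path = 17 m; average speed = 17/8 = 2.125 m/s.

2.125 m/s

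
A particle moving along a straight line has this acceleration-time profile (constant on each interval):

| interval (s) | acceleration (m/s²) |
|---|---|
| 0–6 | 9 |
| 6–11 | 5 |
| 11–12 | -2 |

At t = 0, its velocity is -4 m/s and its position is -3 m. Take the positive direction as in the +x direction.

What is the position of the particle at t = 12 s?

521.5 m

On each constant-a segment, Δv = aΔt and Δx = v₀Δt + ½aΔt²; chain segment to segment.
0–6 s: v starts -4 m/s; Δx = -4·6 + ½·9·6² = 138 m; v ends 50 m/s.
6–11 s: v starts 50 m/s; Δx = 50·5 + ½·5·5² = 312.5 m; v ends 75 m/s.
11–12 s: v starts 75 m/s; Δx = 75·1 + ½·-2·1² = 74 m; v ends 73 m/s.
x(12) = -3 + Σ Δx = 521.5 m.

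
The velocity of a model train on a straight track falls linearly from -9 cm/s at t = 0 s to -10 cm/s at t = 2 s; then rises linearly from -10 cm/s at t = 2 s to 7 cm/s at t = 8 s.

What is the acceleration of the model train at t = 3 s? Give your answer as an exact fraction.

Acceleration is the slope of the v-t graph on 2–8 s: (7 − -10)/(8 − 2) = 17/6 cm/s².

17/6 cm/s²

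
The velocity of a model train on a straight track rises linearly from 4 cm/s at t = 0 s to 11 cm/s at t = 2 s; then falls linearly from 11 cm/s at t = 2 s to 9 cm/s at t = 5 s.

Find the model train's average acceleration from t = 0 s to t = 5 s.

Average acceleration = Δv/Δt = (9 − 4)/(5 − 0) = 1 cm/s².

1 cm/s²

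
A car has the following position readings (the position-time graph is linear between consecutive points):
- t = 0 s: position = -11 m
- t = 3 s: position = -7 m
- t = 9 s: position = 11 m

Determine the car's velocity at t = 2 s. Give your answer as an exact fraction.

Velocity is the slope of the x-t graph on 0–3 s: (-7 − -11)/(3 − 0) = 4/3 m/s.

4/3 m/s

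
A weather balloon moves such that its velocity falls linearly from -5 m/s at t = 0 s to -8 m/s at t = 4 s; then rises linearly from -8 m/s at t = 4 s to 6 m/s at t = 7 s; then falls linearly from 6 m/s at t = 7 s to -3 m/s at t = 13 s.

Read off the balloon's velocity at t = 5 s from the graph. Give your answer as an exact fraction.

On 4–7 s the graph is linear from -8 to 6 m/s: v(5) = -8 + (6 − -8)·(5 − 4)/(7 − 4) = -10/3 m/s.

-10/3 m/s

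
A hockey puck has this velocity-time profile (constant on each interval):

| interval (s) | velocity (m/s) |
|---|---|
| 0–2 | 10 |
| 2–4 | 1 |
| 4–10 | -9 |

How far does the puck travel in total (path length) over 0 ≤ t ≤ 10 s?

Distance (not displacement) is the total path length: add the absolute areas under v-t.
0–2 s: |10| × 2 = 20 m
2–4 s: |1| × 2 = 2 m
4–10 s: |-9| × 6 = 54 m
Total distance = 76 m

76 m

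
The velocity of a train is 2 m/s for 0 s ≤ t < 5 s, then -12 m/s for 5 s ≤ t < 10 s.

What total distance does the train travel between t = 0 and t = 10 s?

70 m

Total distance travelled is ∫|v| dt — sum the magnitudes of each area piece.
0–5 s: |2| × 5 = 10 m
5–10 s: |-12| × 5 = 60 m
Total distance = 70 m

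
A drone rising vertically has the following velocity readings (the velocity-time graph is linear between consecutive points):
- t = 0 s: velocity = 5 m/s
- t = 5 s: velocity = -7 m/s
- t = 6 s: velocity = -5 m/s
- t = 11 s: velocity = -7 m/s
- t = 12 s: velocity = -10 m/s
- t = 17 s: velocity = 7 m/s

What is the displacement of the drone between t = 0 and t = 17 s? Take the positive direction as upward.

-57 m

Net displacement equals the area under the velocity-time graph (areas below the axis count negative).
0–5 s: ½(5 + -7)(5) = -5 m
5–6 s: ½(-7 + -5)(1) = -6 m
6–11 s: ½(-5 + -7)(5) = -30 m
11–12 s: ½(-7 + -10)(1) = -8.5 m
12–17 s: ½(-10 + 7)(5) = -7.5 m
Net displacement = -57 m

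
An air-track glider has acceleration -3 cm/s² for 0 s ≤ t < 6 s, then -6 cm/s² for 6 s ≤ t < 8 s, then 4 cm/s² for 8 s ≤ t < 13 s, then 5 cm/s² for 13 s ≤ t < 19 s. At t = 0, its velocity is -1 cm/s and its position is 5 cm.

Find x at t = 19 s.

-186 cm

On each constant-a segment, Δv = aΔt and Δx = v₀Δt + ½aΔt²; chain segment to segment.
0–6 s: v starts -1 cm/s; Δx = -1·6 + ½·-3·6² = -60 cm; v ends -19 cm/s.
6–8 s: v starts -19 cm/s; Δx = -19·2 + ½·-6·2² = -50 cm; v ends -31 cm/s.
8–13 s: v starts -31 cm/s; Δx = -31·5 + ½·4·5² = -105 cm; v ends -11 cm/s.
13–19 s: v starts -11 cm/s; Δx = -11·6 + ½·5·6² = 24 cm; v ends 19 cm/s.
x(19) = 5 + Σ Δx = -186 cm.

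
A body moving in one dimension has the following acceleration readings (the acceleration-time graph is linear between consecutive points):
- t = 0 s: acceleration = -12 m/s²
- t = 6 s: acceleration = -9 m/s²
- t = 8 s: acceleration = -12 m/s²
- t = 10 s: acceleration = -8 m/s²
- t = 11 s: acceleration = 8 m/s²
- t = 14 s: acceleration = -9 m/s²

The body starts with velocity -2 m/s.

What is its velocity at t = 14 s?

-107.5 m/s

Δv equals the area under the a-t graph; then v = v₀ + Δv.
0–6 s: ½(-12 + -9)(6) = -63 m/s
6–8 s: ½(-9 + -12)(2) = -21 m/s
8–10 s: ½(-12 + -8)(2) = -20 m/s
10–11 s: ½(-8 + 8)(1) = 0 m/s
11–14 s: ½(8 + -9)(3) = -1.5 m/s
Δv = -105.5 m/s, so v(14) = -2 + (-105.5) = -107.5 m/s.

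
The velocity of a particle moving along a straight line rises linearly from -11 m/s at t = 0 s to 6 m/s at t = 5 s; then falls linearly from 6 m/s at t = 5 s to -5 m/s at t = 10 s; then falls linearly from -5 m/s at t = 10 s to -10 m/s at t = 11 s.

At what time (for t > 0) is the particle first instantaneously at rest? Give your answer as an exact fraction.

v changes sign on 0–5 s (from -11 to 6); the graph is linear there, so v = 0 at t = 0 + (11)·(5 − 0)/(6 − -11) = 55/17 s.

t = 55/17 s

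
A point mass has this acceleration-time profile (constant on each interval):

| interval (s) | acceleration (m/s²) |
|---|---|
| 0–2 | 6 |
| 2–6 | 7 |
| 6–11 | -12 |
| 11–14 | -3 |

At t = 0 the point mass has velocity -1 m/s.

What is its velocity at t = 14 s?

Δv equals the area under the a-t graph; then v = v₀ + Δv.
0–2 s: 6 × 2 = 12 m/s
2–6 s: 7 × 4 = 28 m/s
6–11 s: -12 × 5 = -60 m/s
11–14 s: -3 × 3 = -9 m/s
Δv = -29 m/s, so v(14) = -1 + (-29) = -30 m/s.

-30 m/s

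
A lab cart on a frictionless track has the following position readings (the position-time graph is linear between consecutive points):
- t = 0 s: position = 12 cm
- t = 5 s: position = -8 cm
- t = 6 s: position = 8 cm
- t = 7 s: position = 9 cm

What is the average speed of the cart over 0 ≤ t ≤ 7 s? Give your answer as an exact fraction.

Average speed = (total path length)/(elapsed time); on a piecewise-linear x-t graph the path length is Σ|Δx|.
0–5 s: |Δx| = |-8 − 12| = 20 cm
5–6 s: |Δx| = |8 − -8| = 16 cm
6–7 s: |Δx| = |9 − 8| = 1 cm
Total path = 37 cm; average speed = 37/7 = 37/7 cm/s.

37/7 cm/s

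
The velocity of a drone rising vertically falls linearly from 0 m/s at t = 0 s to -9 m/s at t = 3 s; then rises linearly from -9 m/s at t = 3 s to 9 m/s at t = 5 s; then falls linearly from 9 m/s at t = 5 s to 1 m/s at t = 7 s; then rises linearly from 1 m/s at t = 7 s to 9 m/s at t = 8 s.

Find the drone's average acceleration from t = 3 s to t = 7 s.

2.5 m/s²

Average acceleration = Δv/Δt = (1 − -9)/(7 − 3) = 2.5 m/s².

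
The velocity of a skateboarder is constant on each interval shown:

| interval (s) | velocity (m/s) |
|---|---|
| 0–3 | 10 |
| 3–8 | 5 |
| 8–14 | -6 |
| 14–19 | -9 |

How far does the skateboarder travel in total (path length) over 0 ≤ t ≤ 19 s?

136 m

Distance (not displacement) is the total path length: add the absolute areas under v-t.
0–3 s: |10| × 3 = 30 m
3–8 s: |5| × 5 = 25 m
8–14 s: |-6| × 6 = 36 m
14–19 s: |-9| × 5 = 45 m
Total distance = 136 m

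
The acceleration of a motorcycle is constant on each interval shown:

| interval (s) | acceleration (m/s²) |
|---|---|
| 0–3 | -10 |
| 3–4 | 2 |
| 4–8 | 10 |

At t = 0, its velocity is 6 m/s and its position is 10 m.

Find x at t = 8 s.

-48 m

On each constant-a segment, Δv = aΔt and Δx = v₀Δt + ½aΔt²; chain segment to segment.
0–3 s: v starts 6 m/s; Δx = 6·3 + ½·-10·3² = -27 m; v ends -24 m/s.
3–4 s: v starts -24 m/s; Δx = -24·1 + ½·2·1² = -23 m; v ends -22 m/s.
4–8 s: v starts -22 m/s; Δx = -22·4 + ½·10·4² = -8 m; v ends 18 m/s.
x(8) = 10 + Σ Δx = -48 m.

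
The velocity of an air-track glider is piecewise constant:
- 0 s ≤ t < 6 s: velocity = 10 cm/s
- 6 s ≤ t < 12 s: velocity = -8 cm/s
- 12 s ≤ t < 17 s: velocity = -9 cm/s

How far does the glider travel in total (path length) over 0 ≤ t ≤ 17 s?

Total distance travelled is ∫|v| dt — sum the magnitudes of each area piece.
0–6 s: |10| × 6 = 60 cm
6–12 s: |-8| × 6 = 48 cm
12–17 s: |-9| × 5 = 45 cm
Total distance = 153 cm

153 cm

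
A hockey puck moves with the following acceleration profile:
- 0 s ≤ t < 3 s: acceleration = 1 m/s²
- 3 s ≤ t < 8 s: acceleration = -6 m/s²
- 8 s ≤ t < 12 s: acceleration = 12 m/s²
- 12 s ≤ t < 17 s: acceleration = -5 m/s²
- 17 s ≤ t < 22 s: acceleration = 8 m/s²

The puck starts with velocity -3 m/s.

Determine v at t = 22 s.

Δv equals the area under the a-t graph; then v = v₀ + Δv.
0–3 s: 1 × 3 = 3 m/s
3–8 s: -6 × 5 = -30 m/s
8–12 s: 12 × 4 = 48 m/s
12–17 s: -5 × 5 = -25 m/s
17–22 s: 8 × 5 = 40 m/s
Δv = 36 m/s, so v(22) = -3 + (36) = 33 m/s.

33 m/s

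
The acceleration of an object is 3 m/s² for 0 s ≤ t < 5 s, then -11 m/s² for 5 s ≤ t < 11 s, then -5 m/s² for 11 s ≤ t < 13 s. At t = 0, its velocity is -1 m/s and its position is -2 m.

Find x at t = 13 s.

-197.5 m

On each constant-a segment, Δv = aΔt and Δx = v₀Δt + ½aΔt²; chain segment to segment.
0–5 s: v starts -1 m/s; Δx = -1·5 + ½·3·5² = 32.5 m; v ends 14 m/s.
5–11 s: v starts 14 m/s; Δx = 14·6 + ½·-11·6² = -114 m; v ends -52 m/s.
11–13 s: v starts -52 m/s; Δx = -52·2 + ½·-5·2² = -114 m; v ends -62 m/s.
x(13) = -2 + Σ Δx = -197.5 m.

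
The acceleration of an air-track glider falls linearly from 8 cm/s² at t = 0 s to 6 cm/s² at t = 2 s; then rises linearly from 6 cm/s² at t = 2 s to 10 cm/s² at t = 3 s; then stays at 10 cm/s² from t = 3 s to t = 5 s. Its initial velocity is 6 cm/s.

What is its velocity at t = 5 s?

48 cm/s

Δv equals the area under the a-t graph; then v = v₀ + Δv.
0–2 s: ½(8 + 6)(2) = 14 cm/s
2–3 s: ½(6 + 10)(1) = 8 cm/s
3–5 s: 10 × 2 = 20 cm/s
Δv = 42 cm/s, so v(5) = 6 + (42) = 48 cm/s.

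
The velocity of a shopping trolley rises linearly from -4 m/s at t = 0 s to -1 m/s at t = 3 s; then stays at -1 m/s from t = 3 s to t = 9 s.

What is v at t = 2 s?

On 0–3 s the graph is linear from -4 to -1 m/s: v(2) = -4 + (-1 − -4)·(2 − 0)/(3 − 0) = -2 m/s.

-2 m/s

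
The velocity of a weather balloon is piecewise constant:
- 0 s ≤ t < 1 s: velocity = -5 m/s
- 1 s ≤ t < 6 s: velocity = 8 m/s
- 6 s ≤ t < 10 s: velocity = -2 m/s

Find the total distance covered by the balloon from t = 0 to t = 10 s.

53 m

Total distance travelled is ∫|v| dt — sum the magnitudes of each area piece.
0–1 s: |-5| × 1 = 5 m
1–6 s: |8| × 5 = 40 m
6–10 s: |-2| × 4 = 8 m
Total distance = 53 m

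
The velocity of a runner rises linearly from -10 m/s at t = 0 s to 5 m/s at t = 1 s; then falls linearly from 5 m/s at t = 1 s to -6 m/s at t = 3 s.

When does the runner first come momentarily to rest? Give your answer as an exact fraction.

v changes sign on 0–1 s (from -10 to 5); the graph is linear there, so v = 0 at t = 0 + (10)·(1 − 0)/(5 − -10) = 2/3 s.

t = 2/3 s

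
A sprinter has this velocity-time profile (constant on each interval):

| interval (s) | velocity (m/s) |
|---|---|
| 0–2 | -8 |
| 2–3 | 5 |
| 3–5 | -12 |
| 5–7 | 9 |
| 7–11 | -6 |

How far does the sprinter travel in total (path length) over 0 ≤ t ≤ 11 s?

Distance (not displacement) is the total path length: add the absolute areas under v-t.
0–2 s: |-8| × 2 = 16 m
2–3 s: |5| × 1 = 5 m
3–5 s: |-12| × 2 = 24 m
5–7 s: |9| × 2 = 18 m
7–11 s: |-6| × 4 = 24 m
Total distance = 87 m

87 m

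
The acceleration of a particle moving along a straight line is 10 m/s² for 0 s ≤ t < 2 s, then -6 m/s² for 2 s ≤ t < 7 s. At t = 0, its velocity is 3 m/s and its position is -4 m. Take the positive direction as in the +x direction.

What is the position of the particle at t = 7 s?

62 m

On each constant-a segment, Δv = aΔt and Δx = v₀Δt + ½aΔt²; chain segment to segment.
0–2 s: v starts 3 m/s; Δx = 3·2 + ½·10·2² = 26 m; v ends 23 m/s.
2–7 s: v starts 23 m/s; Δx = 23·5 + ½·-6·5² = 40 m; v ends -7 m/s.
x(7) = -4 + Σ Δx = 62 m.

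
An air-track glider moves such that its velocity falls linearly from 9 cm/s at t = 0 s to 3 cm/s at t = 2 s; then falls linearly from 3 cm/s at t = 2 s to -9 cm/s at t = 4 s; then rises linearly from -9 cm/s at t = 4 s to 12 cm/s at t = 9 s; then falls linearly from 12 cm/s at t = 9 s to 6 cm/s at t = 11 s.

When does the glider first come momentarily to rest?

t = 2.5 s

v changes sign on 2–4 s (from 3 to -9); the graph is linear there, so v = 0 at t = 2 + (-3)·(4 − 2)/(-9 − 3) = 2.5 s.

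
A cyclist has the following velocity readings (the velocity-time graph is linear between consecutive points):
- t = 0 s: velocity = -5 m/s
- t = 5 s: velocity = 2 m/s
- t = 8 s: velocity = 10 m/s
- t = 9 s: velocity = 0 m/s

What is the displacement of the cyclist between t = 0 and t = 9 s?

Displacement is the signed area under the v-t curve.
0–5 s: ½(-5 + 2)(5) = -7.5 m
5–8 s: ½(2 + 10)(3) = 18 m
8–9 s: ½(10 + 0)(1) = 5 m
Net displacement = 15.5 m

15.5 m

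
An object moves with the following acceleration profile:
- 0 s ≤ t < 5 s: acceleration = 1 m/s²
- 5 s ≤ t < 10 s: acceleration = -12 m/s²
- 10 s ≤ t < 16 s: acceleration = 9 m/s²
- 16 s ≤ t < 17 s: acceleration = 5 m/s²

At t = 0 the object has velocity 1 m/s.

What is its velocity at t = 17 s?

5 m/s

Δv equals the area under the a-t graph; then v = v₀ + Δv.
0–5 s: 1 × 5 = 5 m/s
5–10 s: -12 × 5 = -60 m/s
10–16 s: 9 × 6 = 54 m/s
16–17 s: 5 × 1 = 5 m/s
Δv = 4 m/s, so v(17) = 1 + (4) = 5 m/s.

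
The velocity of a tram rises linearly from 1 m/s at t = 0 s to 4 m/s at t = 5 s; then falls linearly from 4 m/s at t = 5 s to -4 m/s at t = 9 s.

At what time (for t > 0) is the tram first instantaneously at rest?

t = 7 s

v changes sign on 5–9 s (from 4 to -4); the graph is linear there, so v = 0 at t = 5 + (-4)·(9 − 5)/(-4 − 4) = 7 s.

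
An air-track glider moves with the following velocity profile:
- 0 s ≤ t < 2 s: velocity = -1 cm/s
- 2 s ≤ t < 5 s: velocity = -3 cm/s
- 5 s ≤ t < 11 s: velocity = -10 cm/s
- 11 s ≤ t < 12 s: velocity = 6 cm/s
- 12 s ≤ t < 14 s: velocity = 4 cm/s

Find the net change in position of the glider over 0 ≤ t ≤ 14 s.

Displacement is the signed area under the v-t curve.
0–2 s: -1 × 2 = -2 cm
2–5 s: -3 × 3 = -9 cm
5–11 s: -10 × 6 = -60 cm
11–12 s: 6 × 1 = 6 cm
12–14 s: 4 × 2 = 8 cm
Net displacement = -57 cm

-57 cm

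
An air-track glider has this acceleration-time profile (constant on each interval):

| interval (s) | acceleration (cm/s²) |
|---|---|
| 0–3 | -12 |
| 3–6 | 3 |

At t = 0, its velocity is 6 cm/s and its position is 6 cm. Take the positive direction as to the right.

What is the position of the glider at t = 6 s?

On each constant-a segment, Δv = aΔt and Δx = v₀Δt + ½aΔt²; chain segment to segment.
0–3 s: v starts 6 cm/s; Δx = 6·3 + ½·-12·3² = -36 cm; v ends -30 cm/s.
3–6 s: v starts -30 cm/s; Δx = -30·3 + ½·3·3² = -76.5 cm; v ends -21 cm/s.
x(6) = 6 + Σ Δx = -106.5 cm.

-106.5 cm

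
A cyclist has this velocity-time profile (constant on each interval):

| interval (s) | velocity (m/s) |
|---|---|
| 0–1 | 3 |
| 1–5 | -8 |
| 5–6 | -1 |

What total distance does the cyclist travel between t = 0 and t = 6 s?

Total distance travelled is ∫|v| dt — sum the magnitudes of each area piece.
0–1 s: |3| × 1 = 3 m
1–5 s: |-8| × 4 = 32 m
5–6 s: |-1| × 1 = 1 m
Total distance = 36 m

36 m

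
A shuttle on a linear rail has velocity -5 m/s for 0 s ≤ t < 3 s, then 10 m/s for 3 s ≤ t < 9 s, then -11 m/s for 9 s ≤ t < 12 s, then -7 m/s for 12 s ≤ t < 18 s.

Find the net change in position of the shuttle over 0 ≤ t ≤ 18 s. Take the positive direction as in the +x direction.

Net displacement equals the area under the velocity-time graph (areas below the axis count negative).
0–3 s: -5 × 3 = -15 m
3–9 s: 10 × 6 = 60 m
9–12 s: -11 × 3 = -33 m
12–18 s: -7 × 6 = -42 m
Net displacement = -30 m

-30 m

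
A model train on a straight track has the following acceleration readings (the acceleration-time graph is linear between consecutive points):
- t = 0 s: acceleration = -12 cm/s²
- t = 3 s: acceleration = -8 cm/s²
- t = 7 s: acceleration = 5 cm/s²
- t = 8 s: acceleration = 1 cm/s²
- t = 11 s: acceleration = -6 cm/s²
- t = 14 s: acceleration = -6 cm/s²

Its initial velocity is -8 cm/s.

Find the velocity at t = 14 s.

Δv equals the area under the a-t graph; then v = v₀ + Δv.
0–3 s: ½(-12 + -8)(3) = -30 cm/s
3–7 s: ½(-8 + 5)(4) = -6 cm/s
7–8 s: ½(5 + 1)(1) = 3 cm/s
8–11 s: ½(1 + -6)(3) = -7.5 cm/s
11–14 s: -6 × 3 = -18 cm/s
Δv = -58.5 cm/s, so v(14) = -8 + (-58.5) = -66.5 cm/s.

-66.5 cm/s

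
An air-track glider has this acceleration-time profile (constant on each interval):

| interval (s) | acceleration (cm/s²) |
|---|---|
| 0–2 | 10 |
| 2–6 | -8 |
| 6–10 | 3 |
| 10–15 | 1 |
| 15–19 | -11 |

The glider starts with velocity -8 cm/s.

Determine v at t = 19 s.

Δv equals the area under the a-t graph; then v = v₀ + Δv.
0–2 s: 10 × 2 = 20 cm/s
2–6 s: -8 × 4 = -32 cm/s
6–10 s: 3 × 4 = 12 cm/s
10–15 s: 1 × 5 = 5 cm/s
15–19 s: -11 × 4 = -44 cm/s
Δv = -39 cm/s, so v(19) = -8 + (-39) = -47 cm/s.

-47 cm/s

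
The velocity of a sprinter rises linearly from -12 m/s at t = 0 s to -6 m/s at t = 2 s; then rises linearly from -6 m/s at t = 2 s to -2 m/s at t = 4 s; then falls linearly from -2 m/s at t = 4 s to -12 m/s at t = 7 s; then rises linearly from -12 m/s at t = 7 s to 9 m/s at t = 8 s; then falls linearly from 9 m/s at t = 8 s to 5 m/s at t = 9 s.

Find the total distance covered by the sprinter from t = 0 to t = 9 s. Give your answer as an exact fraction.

Total distance travelled is ∫|v| dt — sum the magnitudes of each area piece.
0–2 s: |½(-12 + -6)(2)| = 18 m
2–4 s: |½(-6 + -2)(2)| = 8 m
4–7 s: |½(-2 + -12)(3)| = 21 m
7–8 s: v = 0 at t = 53/7 s; triangle areas 24/7 + 27/14 = 75/14 m
8–9 s: |½(9 + 5)(1)| = 7 m
Total distance = 831/14 m

831/14 m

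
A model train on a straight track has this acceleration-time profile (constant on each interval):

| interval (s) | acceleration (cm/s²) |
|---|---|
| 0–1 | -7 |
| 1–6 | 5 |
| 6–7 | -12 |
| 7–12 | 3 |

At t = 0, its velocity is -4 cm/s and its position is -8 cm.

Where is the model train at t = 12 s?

On each constant-a segment, Δv = aΔt and Δx = v₀Δt + ½aΔt²; chain segment to segment.
0–1 s: v starts -4 cm/s; Δx = -4·1 + ½·-7·1² = -7.5 cm; v ends -11 cm/s.
1–6 s: v starts -11 cm/s; Δx = -11·5 + ½·5·5² = 7.5 cm; v ends 14 cm/s.
6–7 s: v starts 14 cm/s; Δx = 14·1 + ½·-12·1² = 8 cm; v ends 2 cm/s.
7–12 s: v starts 2 cm/s; Δx = 2·5 + ½·3·5² = 47.5 cm; v ends 17 cm/s.
x(12) = -8 + Σ Δx = 47.5 cm.

47.5 cm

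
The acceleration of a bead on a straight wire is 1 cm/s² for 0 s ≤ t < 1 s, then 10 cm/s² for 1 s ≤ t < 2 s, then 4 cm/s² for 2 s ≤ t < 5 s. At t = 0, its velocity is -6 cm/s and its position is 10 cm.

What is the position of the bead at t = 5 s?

On each constant-a segment, Δv = aΔt and Δx = v₀Δt + ½aΔt²; chain segment to segment.
0–1 s: v starts -6 cm/s; Δx = -6·1 + ½·1·1² = -5.5 cm; v ends -5 cm/s.
1–2 s: v starts -5 cm/s; Δx = -5·1 + ½·10·1² = 0 cm; v ends 5 cm/s.
2–5 s: v starts 5 cm/s; Δx = 5·3 + ½·4·3² = 33 cm; v ends 17 cm/s.
x(5) = 10 + Σ Δx = 37.5 cm.

37.5 cm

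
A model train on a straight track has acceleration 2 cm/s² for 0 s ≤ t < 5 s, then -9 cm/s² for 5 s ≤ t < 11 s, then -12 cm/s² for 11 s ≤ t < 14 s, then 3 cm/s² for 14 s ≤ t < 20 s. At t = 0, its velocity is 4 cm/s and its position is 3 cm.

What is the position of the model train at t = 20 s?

On each constant-a segment, Δv = aΔt and Δx = v₀Δt + ½aΔt²; chain segment to segment.
0–5 s: v starts 4 cm/s; Δx = 4·5 + ½·2·5² = 45 cm; v ends 14 cm/s.
5–11 s: v starts 14 cm/s; Δx = 14·6 + ½·-9·6² = -78 cm; v ends -40 cm/s.
11–14 s: v starts -40 cm/s; Δx = -40·3 + ½·-12·3² = -174 cm; v ends -76 cm/s.
14–20 s: v starts -76 cm/s; Δx = -76·6 + ½·3·6² = -402 cm; v ends -58 cm/s.
x(20) = 3 + Σ Δx = -606 cm.

-606 cm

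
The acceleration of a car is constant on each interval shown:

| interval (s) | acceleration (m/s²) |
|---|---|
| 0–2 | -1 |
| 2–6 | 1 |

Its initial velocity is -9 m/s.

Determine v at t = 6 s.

-7 m/s

Δv equals the area under the a-t graph; then v = v₀ + Δv.
0–2 s: -1 × 2 = -2 m/s
2–6 s: 1 × 4 = 4 m/s
Δv = 2 m/s, so v(6) = -9 + (2) = -7 m/s.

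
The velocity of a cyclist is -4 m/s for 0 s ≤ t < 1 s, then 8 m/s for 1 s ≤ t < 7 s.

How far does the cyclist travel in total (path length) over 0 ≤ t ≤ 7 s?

Total distance travelled is ∫|v| dt — sum the magnitudes of each area piece.
0–1 s: |-4| × 1 = 4 m
1–7 s: |8| × 6 = 48 m
Total distance = 52 m

52 m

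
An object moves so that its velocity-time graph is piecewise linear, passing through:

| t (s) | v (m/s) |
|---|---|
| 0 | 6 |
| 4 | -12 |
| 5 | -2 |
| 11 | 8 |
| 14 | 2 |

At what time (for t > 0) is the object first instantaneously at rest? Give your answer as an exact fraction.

t = 4/3 s

v changes sign on 0–4 s (from 6 to -12); the graph is linear there, so v = 0 at t = 0 + (-6)·(4 − 0)/(-12 − 6) = 4/3 s.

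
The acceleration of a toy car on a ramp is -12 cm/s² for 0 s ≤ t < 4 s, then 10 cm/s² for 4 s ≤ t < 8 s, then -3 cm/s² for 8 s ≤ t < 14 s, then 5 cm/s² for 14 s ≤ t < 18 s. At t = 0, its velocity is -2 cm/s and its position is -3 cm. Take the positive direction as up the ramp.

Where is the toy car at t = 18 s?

On each constant-a segment, Δv = aΔt and Δx = v₀Δt + ½aΔt²; chain segment to segment.
0–4 s: v starts -2 cm/s; Δx = -2·4 + ½·-12·4² = -104 cm; v ends -50 cm/s.
4–8 s: v starts -50 cm/s; Δx = -50·4 + ½·10·4² = -120 cm; v ends -10 cm/s.
8–14 s: v starts -10 cm/s; Δx = -10·6 + ½·-3·6² = -114 cm; v ends -28 cm/s.
14–18 s: v starts -28 cm/s; Δx = -28·4 + ½·5·4² = -72 cm; v ends -8 cm/s.
x(18) = -3 + Σ Δx = -413 cm.

-413 cm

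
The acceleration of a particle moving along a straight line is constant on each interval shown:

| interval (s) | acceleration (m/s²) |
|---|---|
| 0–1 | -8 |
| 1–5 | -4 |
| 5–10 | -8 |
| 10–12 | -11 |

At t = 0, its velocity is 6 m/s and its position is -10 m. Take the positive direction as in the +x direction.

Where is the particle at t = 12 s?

-376 m

On each constant-a segment, Δv = aΔt and Δx = v₀Δt + ½aΔt²; chain segment to segment.
0–1 s: v starts 6 m/s; Δx = 6·1 + ½·-8·1² = 2 m; v ends -2 m/s.
1–5 s: v starts -2 m/s; Δx = -2·4 + ½·-4·4² = -40 m; v ends -18 m/s.
5–10 s: v starts -18 m/s; Δx = -18·5 + ½·-8·5² = -190 m; v ends -58 m/s.
10–12 s: v starts -58 m/s; Δx = -58·2 + ½·-11·2² = -138 m; v ends -80 m/s.
x(12) = -10 + Σ Δx = -376 m.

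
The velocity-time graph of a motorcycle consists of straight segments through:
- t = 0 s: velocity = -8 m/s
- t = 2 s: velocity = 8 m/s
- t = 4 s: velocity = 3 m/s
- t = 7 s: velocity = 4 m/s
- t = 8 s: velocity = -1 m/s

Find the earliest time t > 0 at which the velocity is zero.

v changes sign on 0–2 s (from -8 to 8); the graph is linear there, so v = 0 at t = 0 + (8)·(2 − 0)/(8 − -8) = 1 s.

t = 1 s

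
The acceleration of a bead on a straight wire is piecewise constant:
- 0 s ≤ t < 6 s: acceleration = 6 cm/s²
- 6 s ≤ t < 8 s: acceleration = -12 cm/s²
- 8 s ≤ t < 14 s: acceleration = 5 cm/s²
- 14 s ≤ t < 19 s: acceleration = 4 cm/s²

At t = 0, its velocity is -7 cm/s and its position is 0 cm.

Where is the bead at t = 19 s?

445 cm

On each constant-a segment, Δv = aΔt and Δx = v₀Δt + ½aΔt²; chain segment to segment.
0–6 s: v starts -7 cm/s; Δx = -7·6 + ½·6·6² = 66 cm; v ends 29 cm/s.
6–8 s: v starts 29 cm/s; Δx = 29·2 + ½·-12·2² = 34 cm; v ends 5 cm/s.
8–14 s: v starts 5 cm/s; Δx = 5·6 + ½·5·6² = 120 cm; v ends 35 cm/s.
14–19 s: v starts 35 cm/s; Δx = 35·5 + ½·4·5² = 225 cm; v ends 55 cm/s.
x(19) = 0 + Σ Δx = 445 cm.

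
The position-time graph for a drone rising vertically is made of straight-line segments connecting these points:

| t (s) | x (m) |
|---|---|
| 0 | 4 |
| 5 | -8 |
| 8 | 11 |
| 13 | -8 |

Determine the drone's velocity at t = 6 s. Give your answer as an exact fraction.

19/3 m/s

Velocity is the slope of the x-t graph on 5–8 s: (11 − -8)/(8 − 5) = 19/3 m/s.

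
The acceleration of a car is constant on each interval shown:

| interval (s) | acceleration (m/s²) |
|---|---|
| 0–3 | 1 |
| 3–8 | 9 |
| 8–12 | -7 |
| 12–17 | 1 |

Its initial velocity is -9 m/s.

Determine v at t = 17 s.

Δv equals the area under the a-t graph; then v = v₀ + Δv.
0–3 s: 1 × 3 = 3 m/s
3–8 s: 9 × 5 = 45 m/s
8–12 s: -7 × 4 = -28 m/s
12–17 s: 1 × 5 = 5 m/s
Δv = 25 m/s, so v(17) = -9 + (25) = 16 m/s.

16 m/s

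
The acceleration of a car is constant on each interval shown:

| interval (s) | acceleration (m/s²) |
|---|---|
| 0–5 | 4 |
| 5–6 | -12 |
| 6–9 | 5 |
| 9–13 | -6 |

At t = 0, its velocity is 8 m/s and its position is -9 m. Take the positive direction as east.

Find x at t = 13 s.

249.5 m

On each constant-a segment, Δv = aΔt and Δx = v₀Δt + ½aΔt²; chain segment to segment.
0–5 s: v starts 8 m/s; Δx = 8·5 + ½·4·5² = 90 m; v ends 28 m/s.
5–6 s: v starts 28 m/s; Δx = 28·1 + ½·-12·1² = 22 m; v ends 16 m/s.
6–9 s: v starts 16 m/s; Δx = 16·3 + ½·5·3² = 70.5 m; v ends 31 m/s.
9–13 s: v starts 31 m/s; Δx = 31·4 + ½·-6·4² = 76 m; v ends 7 m/s.
x(13) = -9 + Σ Δx = 249.5 m.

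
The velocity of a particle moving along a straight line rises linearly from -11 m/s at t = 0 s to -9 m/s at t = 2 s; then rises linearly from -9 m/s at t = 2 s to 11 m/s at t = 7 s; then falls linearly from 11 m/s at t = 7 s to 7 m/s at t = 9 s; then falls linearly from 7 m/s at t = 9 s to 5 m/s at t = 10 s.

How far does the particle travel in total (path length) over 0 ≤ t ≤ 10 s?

69.25 m

Total distance travelled is ∫|v| dt — sum the magnitudes of each area piece.
0–2 s: |½(-11 + -9)(2)| = 20 m
2–7 s: v = 0 at t = 4.25 s; triangle areas 10.125 + 15.125 = 25.25 m
7–9 s: |½(11 + 7)(2)| = 18 m
9–10 s: |½(7 + 5)(1)| = 6 m
Total distance = 69.25 m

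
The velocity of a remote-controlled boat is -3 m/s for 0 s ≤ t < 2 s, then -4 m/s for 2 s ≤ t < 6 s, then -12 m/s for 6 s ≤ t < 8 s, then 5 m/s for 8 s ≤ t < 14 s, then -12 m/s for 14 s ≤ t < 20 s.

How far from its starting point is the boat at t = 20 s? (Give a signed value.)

-88 m

Displacement is the signed area under the v-t curve.
0–2 s: -3 × 2 = -6 m
2–6 s: -4 × 4 = -16 m
6–8 s: -12 × 2 = -24 m
8–14 s: 5 × 6 = 30 m
14–20 s: -12 × 6 = -72 m
Net displacement = -88 m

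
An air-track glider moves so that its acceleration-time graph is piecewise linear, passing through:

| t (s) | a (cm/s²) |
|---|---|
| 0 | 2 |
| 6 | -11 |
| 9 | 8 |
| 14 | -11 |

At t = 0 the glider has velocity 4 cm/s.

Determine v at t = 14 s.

-35 cm/s

Δv equals the area under the a-t graph; then v = v₀ + Δv.
0–6 s: ½(2 + -11)(6) = -27 cm/s
6–9 s: ½(-11 + 8)(3) = -4.5 cm/s
9–14 s: ½(8 + -11)(5) = -7.5 cm/s
Δv = -39 cm/s, so v(14) = 4 + (-39) = -35 cm/s.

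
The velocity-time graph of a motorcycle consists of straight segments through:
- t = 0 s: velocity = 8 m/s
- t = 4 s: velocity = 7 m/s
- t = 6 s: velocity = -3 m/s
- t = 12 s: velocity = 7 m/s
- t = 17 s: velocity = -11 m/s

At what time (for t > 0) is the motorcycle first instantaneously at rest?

v changes sign on 4–6 s (from 7 to -3); the graph is linear there, so v = 0 at t = 4 + (-7)·(6 − 4)/(-3 − 7) = 5.4 s.

t = 5.4 s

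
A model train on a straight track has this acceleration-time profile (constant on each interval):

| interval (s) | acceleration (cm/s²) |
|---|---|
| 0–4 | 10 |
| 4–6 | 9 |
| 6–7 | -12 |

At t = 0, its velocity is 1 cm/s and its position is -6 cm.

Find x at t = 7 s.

On each constant-a segment, Δv = aΔt and Δx = v₀Δt + ½aΔt²; chain segment to segment.
0–4 s: v starts 1 cm/s; Δx = 1·4 + ½·10·4² = 84 cm; v ends 41 cm/s.
4–6 s: v starts 41 cm/s; Δx = 41·2 + ½·9·2² = 100 cm; v ends 59 cm/s.
6–7 s: v starts 59 cm/s; Δx = 59·1 + ½·-12·1² = 53 cm; v ends 47 cm/s.
x(7) = -6 + Σ Δx = 231 cm.

231 cm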